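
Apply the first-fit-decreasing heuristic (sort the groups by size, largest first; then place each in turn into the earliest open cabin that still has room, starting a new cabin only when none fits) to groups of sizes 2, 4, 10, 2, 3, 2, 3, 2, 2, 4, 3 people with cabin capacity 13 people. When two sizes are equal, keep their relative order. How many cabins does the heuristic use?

Sorted descending: 10, 4, 4, 3, 3, 3, 2, 2, 2, 2, 2.
  10 → cabin 1 (new)  [load 10/13]
  4 → cabin 2 (new)  [load 4/13]
  4 → cabin 2  [load 8/13]
  3 → cabin 1  [load 13/13]
  3 → cabin 2  [load 11/13]
  3 → cabin 3 (new)  [load 3/13]
  2 → cabin 2  [load 13/13]
  2 → cabin 3  [load 5/13]
  2 → cabin 3  [load 7/13]
  2 → cabin 3  [load 9/13]
  2 → cabin 3  [load 11/13]
3 cabins opened.

3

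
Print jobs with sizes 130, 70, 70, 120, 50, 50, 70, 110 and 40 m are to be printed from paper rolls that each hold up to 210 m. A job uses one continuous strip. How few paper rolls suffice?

Total = 130 + 120 + 110 + 70 + 70 + 70 + 50 + 50 + 40 = 710 m.
Lower bound: ⌈710/210⌉ = 4 paper rolls.
A packing using 4 paper rolls:
  roll 1: 130 + 70 = 200
  roll 2: 120 + 70 = 190
  roll 3: 110 + 70 = 180
  roll 4: 50 + 50 + 40 = 140
This matches the lower bound, so 4 is optimal.

4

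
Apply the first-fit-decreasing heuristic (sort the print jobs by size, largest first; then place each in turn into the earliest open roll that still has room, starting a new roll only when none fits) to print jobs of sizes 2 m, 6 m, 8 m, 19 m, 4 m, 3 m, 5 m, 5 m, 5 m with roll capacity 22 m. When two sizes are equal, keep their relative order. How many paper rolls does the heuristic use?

3

Sorted descending: 19, 8, 6, 5, 5, 5, 4, 3, 2.
  19 → roll 1 (new)  [load 19/22]
  8 → roll 2 (new)  [load 8/22]
  6 → roll 2  [load 14/22]
  5 → roll 2  [load 19/22]
  5 → roll 3 (new)  [load 5/22]
  5 → roll 3  [load 10/22]
  4 → roll 3  [load 14/22]
  3 → roll 1  [load 22/22]
  2 → roll 2  [load 21/22]
3 paper rolls opened.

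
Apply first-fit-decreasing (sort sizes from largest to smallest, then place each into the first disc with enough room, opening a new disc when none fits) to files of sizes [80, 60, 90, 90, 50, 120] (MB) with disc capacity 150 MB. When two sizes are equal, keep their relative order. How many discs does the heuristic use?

4

Sorted descending: 120, 90, 90, 80, 60, 50.
  120 → disc 1 (new)  [load 120/150]
  90 → disc 2 (new)  [load 90/150]
  90 → disc 3 (new)  [load 90/150]
  80 → disc 4 (new)  [load 80/150]
  60 → disc 2  [load 150/150]
  50 → disc 3  [load 140/150]
4 discs opened.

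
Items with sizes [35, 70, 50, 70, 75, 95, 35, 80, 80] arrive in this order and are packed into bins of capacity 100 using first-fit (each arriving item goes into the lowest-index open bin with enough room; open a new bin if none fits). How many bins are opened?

8

  35 → bin 1 (new)  [load 35/100]
  70 → bin 2 (new)  [load 70/100]
  50 → bin 1  [load 85/100]
  70 → bin 3 (new)  [load 70/100]
  75 → bin 4 (new)  [load 75/100]
  95 → bin 5 (new)  [load 95/100]
  35 → bin 6 (new)  [load 35/100]
  80 → bin 7 (new)  [load 80/100]
  80 → bin 8 (new)  [load 80/100]
8 bins opened.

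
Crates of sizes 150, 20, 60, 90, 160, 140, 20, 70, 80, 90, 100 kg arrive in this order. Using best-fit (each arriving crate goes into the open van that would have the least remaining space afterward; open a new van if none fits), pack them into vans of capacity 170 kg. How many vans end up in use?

7

  150 → van 1 (new)  [load 150/170]
  20 → van 1  [load 170/170]
  60 → van 2 (new)  [load 60/170]
  90 → van 2  [load 150/170]
  160 → van 3 (new)  [load 160/170]
  140 → van 4 (new)  [load 140/170]
  20 → van 2  [load 170/170]
  70 → van 5 (new)  [load 70/170]
  80 → van 5  [load 150/170]
  90 → van 6 (new)  [load 90/170]
  100 → van 7 (new)  [load 100/170]
7 vans opened.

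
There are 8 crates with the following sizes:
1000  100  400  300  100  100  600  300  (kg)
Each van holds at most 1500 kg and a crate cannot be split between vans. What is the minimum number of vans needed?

Total = 1000 + 600 + 400 + 300 + 300 + 100 + 100 + 100 = 2900 kg.
Lower bound: ⌈2900/1500⌉ = 2 vans.
A packing using 2 vans:
  van 1: 1000 + 400 + 100 = 1500
  van 2: 600 + 300 + 300 + 100 + 100 = 1400
This matches the lower bound, so 2 is optimal.

2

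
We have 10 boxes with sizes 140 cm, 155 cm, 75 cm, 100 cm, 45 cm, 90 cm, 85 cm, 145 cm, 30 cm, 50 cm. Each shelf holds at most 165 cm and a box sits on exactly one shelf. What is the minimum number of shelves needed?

Total = 155 + 145 + 140 + 100 + 90 + 85 + 75 + 50 + 45 + 30 = 915 cm.
Lower bound: ⌈915/165⌉ = 6 shelves.
A packing using 6 shelves:
  shelf 1: 155 = 155
  shelf 2: 145 = 145
  shelf 3: 140 = 140
  shelf 4: 100 + 50 = 150
  shelf 5: 90 + 75 = 165
  shelf 6: 85 + 45 + 30 = 160
This matches the lower bound, so 6 is optimal.

6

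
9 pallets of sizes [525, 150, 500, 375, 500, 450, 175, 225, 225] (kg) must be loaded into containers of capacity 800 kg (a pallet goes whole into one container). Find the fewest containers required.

Total = 525 + 500 + 500 + 450 + 375 + 225 + 225 + 175 + 150 = 3125 kg.
Lower bound: ⌈3125/800⌉ = 4 containers.
A packing using 5 containers:
  container 1: 525 + 225 = 750
  container 2: 500 + 225 = 725
  container 3: 500 + 175 = 675
  container 4: 450 + 150 = 600
  container 5: 375 = 375
No arrangement into 4 containers stays within capacity, so 5 is optimal.

5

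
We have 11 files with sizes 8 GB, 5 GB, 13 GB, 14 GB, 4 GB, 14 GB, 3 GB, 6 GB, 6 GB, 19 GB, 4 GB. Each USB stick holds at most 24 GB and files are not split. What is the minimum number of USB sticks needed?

Total = 19 + 14 + 14 + 13 + 8 + 6 + 6 + 5 + 4 + 4 + 3 = 96 GB.
Lower bound: ⌈96/24⌉ = 4 USB sticks.
A packing using 4 USB sticks:
  USB stick 1: 19 + 5 = 24
  USB stick 2: 14 + 6 + 4 = 24
  USB stick 3: 14 + 6 + 4 = 24
  USB stick 4: 13 + 8 + 3 = 24
This matches the lower bound, so 4 is optimal.

4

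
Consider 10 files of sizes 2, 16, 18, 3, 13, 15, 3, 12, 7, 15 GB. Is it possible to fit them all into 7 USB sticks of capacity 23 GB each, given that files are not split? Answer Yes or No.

Yes

A valid assignment using 6 USB sticks:
  USB stick 1: 18 + 3 + 2 = 23
  USB stick 2: 16 + 7 = 23
  USB stick 3: 15 + 3 = 18
  USB stick 4: 15 = 15
  USB stick 5: 13 = 13
  USB stick 6: 12 = 12
That uses only 6 ≤ 7, so 7 USB sticks are enough.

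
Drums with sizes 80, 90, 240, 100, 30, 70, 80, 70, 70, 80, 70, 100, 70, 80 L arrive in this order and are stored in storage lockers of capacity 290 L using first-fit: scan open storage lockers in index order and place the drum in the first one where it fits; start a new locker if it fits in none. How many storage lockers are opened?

5

  80 → locker 1 (new)  [load 80/290]
  90 → locker 1  [load 170/290]
  240 → locker 2 (new)  [load 240/290]
  100 → locker 1  [load 270/290]
  30 → locker 2  [load 270/290]
  70 → locker 3 (new)  [load 70/290]
  80 → locker 3  [load 150/290]
  70 → locker 3  [load 220/290]
  70 → locker 3  [load 290/290]
  80 → locker 4 (new)  [load 80/290]
  70 → locker 4  [load 150/290]
  100 → locker 4  [load 250/290]
  70 → locker 5 (new)  [load 70/290]
  80 → locker 5  [load 150/290]
5 storage lockers opened.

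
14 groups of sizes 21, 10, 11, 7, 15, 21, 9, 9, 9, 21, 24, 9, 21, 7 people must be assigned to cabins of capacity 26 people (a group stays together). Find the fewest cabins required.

9

Total = 24 + 21 + 21 + 21 + 21 + 15 + 11 + 10 + 9 + 9 + 9 + 9 + 7 + 7 = 194 people.
Lower bound: ⌈194/26⌉ = 8 cabins.
A packing using 9 cabins:
  cabin 1: 24 = 24
  cabin 2: 21 = 21
  cabin 3: 21 = 21
  cabin 4: 21 = 21
  cabin 5: 21 = 21
  cabin 6: 15 + 11 = 26
  cabin 7: 10 + 9 + 7 = 26
  cabin 8: 9 + 9 + 7 = 25
  cabin 9: 9 = 9
No arrangement into 8 cabins stays within capacity, so 9 is optimal.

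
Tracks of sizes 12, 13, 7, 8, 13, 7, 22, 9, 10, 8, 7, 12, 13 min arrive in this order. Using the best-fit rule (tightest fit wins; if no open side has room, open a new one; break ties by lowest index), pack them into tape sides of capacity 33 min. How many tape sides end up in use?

  12 → side 1 (new)  [load 12/33]
  13 → side 1  [load 25/33]
  7 → side 1  [load 32/33]
  8 → side 2 (new)  [load 8/33]
  13 → side 2  [load 21/33]
  7 → side 2  [load 28/33]
  22 → side 3 (new)  [load 22/33]
  9 → side 3  [load 31/33]
  10 → side 4 (new)  [load 10/33]
  8 → side 4  [load 18/33]
  7 → side 4  [load 25/33]
  12 → side 5 (new)  [load 12/33]
  13 → side 5  [load 25/33]
5 tape sides opened.

5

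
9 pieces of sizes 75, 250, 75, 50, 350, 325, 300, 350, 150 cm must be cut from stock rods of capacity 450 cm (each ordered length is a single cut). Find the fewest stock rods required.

5

Total = 350 + 350 + 325 + 300 + 250 + 150 + 75 + 75 + 50 = 1925 cm.
Lower bound: ⌈1925/450⌉ = 5 stock rods.
A packing using 5 stock rods:
  stock rod 1: 350 + 75 = 425
  stock rod 2: 350 + 75 = 425
  stock rod 3: 325 + 50 = 375
  stock rod 4: 300 + 150 = 450
  stock rod 5: 250 = 250
This matches the lower bound, so 5 is optimal.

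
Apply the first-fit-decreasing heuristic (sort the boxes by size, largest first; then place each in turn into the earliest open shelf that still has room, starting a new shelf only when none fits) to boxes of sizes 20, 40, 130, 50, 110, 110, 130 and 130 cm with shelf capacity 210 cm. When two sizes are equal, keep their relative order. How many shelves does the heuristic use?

Sorted descending: 130, 130, 130, 110, 110, 50, 40, 20.
  130 → shelf 1 (new)  [load 130/210]
  130 → shelf 2 (new)  [load 130/210]
  130 → shelf 3 (new)  [load 130/210]
  110 → shelf 4 (new)  [load 110/210]
  110 → shelf 5 (new)  [load 110/210]
  50 → shelf 1  [load 180/210]
  40 → shelf 2  [load 170/210]
  20 → shelf 1  [load 200/210]
5 shelves opened.

5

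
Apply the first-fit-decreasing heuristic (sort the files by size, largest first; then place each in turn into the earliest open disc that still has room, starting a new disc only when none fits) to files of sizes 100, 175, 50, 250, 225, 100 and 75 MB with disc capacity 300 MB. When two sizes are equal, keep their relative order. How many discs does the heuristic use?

Sorted descending: 250, 225, 175, 100, 100, 75, 50.
  250 → disc 1 (new)  [load 250/300]
  225 → disc 2 (new)  [load 225/300]
  175 → disc 3 (new)  [load 175/300]
  100 → disc 3  [load 275/300]
  100 → disc 4 (new)  [load 100/300]
  75 → disc 2  [load 300/300]
  50 → disc 1  [load 300/300]
4 discs opened.

4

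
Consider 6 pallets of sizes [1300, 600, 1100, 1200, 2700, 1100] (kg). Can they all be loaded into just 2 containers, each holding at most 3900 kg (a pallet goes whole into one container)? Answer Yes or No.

Total = 8000 kg; ⌈8000/3900⌉ = 3.
At least 3 containers are required, but only 2 are allowed.

No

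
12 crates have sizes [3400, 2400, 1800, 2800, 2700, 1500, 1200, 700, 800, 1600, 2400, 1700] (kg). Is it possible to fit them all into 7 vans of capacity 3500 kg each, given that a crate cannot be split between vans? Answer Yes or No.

No

Total = 23000 kg; ⌈23000/3500⌉ = 7.
The bound of 7 does not rule out 7, but exhaustive search shows no assignment into 7 vans of capacity 3500 kg exists — the minimum is 8.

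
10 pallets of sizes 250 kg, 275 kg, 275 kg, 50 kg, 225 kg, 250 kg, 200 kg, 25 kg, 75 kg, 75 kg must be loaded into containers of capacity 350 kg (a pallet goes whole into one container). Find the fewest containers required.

Total = 275 + 275 + 250 + 250 + 225 + 200 + 75 + 75 + 50 + 25 = 1700 kg.
Lower bound: ⌈1700/350⌉ = 5 containers.
Also, 6 pallets each exceed 175 kg, and no two of those can share a container, so at least 6 containers are needed.
A packing using 6 containers:
  container 1: 275 + 75 = 350
  container 2: 275 + 75 = 350
  container 3: 250 + 50 + 25 = 325
  container 4: 250 = 250
  container 5: 225 = 225
  container 6: 200 = 200
This matches the lower bound, so 6 is optimal.

6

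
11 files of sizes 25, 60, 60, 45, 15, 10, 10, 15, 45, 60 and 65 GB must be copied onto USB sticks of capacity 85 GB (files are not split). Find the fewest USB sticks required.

6

Total = 65 + 60 + 60 + 60 + 45 + 45 + 25 + 15 + 15 + 10 + 10 = 410 GB.
Lower bound: ⌈410/85⌉ = 5 USB sticks.
Also, 6 files each exceed 85/2 GB, and no two of those can share a USB stick, so at least 6 USB sticks are needed.
A packing using 6 USB sticks:
  USB stick 1: 65 + 15 = 80
  USB stick 2: 60 + 25 = 85
  USB stick 3: 60 + 15 + 10 = 85
  USB stick 4: 60 + 10 = 70
  USB stick 5: 45 = 45
  USB stick 6: 45 = 45
This matches the lower bound, so 6 is optimal.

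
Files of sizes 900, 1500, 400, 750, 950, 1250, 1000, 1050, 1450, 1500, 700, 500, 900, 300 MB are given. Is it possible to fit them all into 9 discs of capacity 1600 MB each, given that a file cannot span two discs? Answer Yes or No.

No

Total = 13150 MB; ⌈13150/1600⌉ = 9.
The bound of 9 does not rule out 9, but exhaustive search shows no assignment into 9 discs of capacity 1600 MB exists — the minimum is 10.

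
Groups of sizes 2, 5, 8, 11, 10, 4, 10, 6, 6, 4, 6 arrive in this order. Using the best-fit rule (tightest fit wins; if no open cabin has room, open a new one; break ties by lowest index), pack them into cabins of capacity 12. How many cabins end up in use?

  2 → cabin 1 (new)  [load 2/12]
  5 → cabin 1  [load 7/12]
  8 → cabin 2 (new)  [load 8/12]
  11 → cabin 3 (new)  [load 11/12]
  10 → cabin 4 (new)  [load 10/12]
  4 → cabin 2  [load 12/12]
  10 → cabin 5 (new)  [load 10/12]
  6 → cabin 6 (new)  [load 6/12]
  6 → cabin 6  [load 12/12]
  4 → cabin 1  [load 11/12]
  6 → cabin 7 (new)  [load 6/12]
7 cabins opened.

7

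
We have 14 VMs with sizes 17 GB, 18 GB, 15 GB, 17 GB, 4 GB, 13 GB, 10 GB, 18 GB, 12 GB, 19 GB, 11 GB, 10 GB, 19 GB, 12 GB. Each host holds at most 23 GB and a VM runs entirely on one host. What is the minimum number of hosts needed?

Total = 19 + 19 + 18 + 18 + 17 + 17 + 15 + 13 + 12 + 12 + 11 + 10 + 10 + 4 = 195 GB.
Lower bound: ⌈195/23⌉ = 9 hosts.
Also, 10 VMs each exceed 23/2 GB, and no two of those can share a host, so at least 10 hosts are needed.
A packing using 10 hosts:
  host 1: 19 + 4 = 23
  host 2: 19 = 19
  host 3: 18 = 18
  host 4: 18 = 18
  host 5: 17 = 17
  host 6: 17 = 17
  host 7: 15 = 15
  host 8: 13 + 10 = 23
  host 9: 12 + 11 = 23
  host 10: 12 + 10 = 22
This matches the lower bound, so 10 is optimal.

10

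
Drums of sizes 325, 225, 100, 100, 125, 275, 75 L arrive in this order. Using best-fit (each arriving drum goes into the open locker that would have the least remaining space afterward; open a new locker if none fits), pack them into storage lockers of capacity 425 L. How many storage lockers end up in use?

3

  325 → locker 1 (new)  [load 325/425]
  225 → locker 2 (new)  [load 225/425]
  100 → locker 1  [load 425/425]
  100 → locker 2  [load 325/425]
  125 → locker 3 (new)  [load 125/425]
  275 → locker 3  [load 400/425]
  75 → locker 2  [load 400/425]
3 storage lockers opened.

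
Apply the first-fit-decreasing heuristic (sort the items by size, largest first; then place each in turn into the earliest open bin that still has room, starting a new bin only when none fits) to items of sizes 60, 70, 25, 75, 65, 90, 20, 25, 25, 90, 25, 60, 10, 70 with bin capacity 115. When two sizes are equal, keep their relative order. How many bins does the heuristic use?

Sorted descending: 90, 90, 75, 70, 70, 65, 60, 60, 25, 25, 25, 25, 20, 10.
  90 → bin 1 (new)  [load 90/115]
  90 → bin 2 (new)  [load 90/115]
  75 → bin 3 (new)  [load 75/115]
  70 → bin 4 (new)  [load 70/115]
  70 → bin 5 (new)  [load 70/115]
  65 → bin 6 (new)  [load 65/115]
  60 → bin 7 (new)  [load 60/115]
  60 → bin 8 (new)  [load 60/115]
  25 → bin 1  [load 115/115]
  25 → bin 2  [load 115/115]
  25 → bin 3  [load 100/115]
  25 → bin 4  [load 95/115]
  20 → bin 4  [load 115/115]
  10 → bin 3  [load 110/115]
8 bins opened.

8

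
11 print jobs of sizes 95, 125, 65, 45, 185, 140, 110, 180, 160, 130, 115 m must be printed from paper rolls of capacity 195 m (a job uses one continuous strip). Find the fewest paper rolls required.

Total = 185 + 180 + 160 + 140 + 130 + 125 + 115 + 110 + 95 + 65 + 45 = 1350 m.
Lower bound: ⌈1350/195⌉ = 7 paper rolls.
Also, 8 print jobs each exceed 195/2 m, and no two of those can share a roll, so at least 8 paper rolls are needed.
A packing using 9 paper rolls:
  roll 1: 185 = 185
  roll 2: 180 = 180
  roll 3: 160 = 160
  roll 4: 140 + 45 = 185
  roll 5: 130 + 65 = 195
  roll 6: 125 = 125
  roll 7: 115 = 115
  roll 8: 110 = 110
  roll 9: 95 = 95
No arrangement into 8 paper rolls stays within capacity, so 9 is optimal.

9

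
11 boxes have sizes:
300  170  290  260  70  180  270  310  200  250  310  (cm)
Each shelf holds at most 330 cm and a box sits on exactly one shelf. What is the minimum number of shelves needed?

10

Total = 310 + 310 + 300 + 290 + 270 + 260 + 250 + 200 + 180 + 170 + 70 = 2610 cm.
Lower bound: ⌈2610/330⌉ = 8 shelves.
Also, 10 boxes each exceed 165 cm, and no two of those can share a shelf, so at least 10 shelves are needed.
A packing using 10 shelves:
  shelf 1: 310 = 310
  shelf 2: 310 = 310
  shelf 3: 300 = 300
  shelf 4: 290 = 290
  shelf 5: 270 = 270
  shelf 6: 260 + 70 = 330
  shelf 7: 250 = 250
  shelf 8: 200 = 200
  shelf 9: 180 = 180
  shelf 10: 170 = 170
This matches the lower bound, so 10 is optimal.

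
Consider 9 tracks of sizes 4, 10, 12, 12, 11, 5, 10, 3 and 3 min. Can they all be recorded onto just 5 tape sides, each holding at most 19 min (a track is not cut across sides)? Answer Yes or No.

Yes

A valid assignment using 5 tape sides:
  side 1: 12 + 5 = 17
  side 2: 12 + 4 + 3 = 19
  side 3: 11 + 3 = 14
  side 4: 10 = 10
  side 5: 10 = 10
Every load is within 19 min, so 5 tape sides suffice.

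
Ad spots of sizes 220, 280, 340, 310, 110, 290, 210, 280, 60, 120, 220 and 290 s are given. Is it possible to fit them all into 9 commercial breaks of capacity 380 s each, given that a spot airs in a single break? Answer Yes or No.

Yes

A valid assignment using 9 commercial breaks:
  break 1: 340 = 340
  break 2: 310 + 60 = 370
  break 3: 290 = 290
  break 4: 290 = 290
  break 5: 280 = 280
  break 6: 280 = 280
  break 7: 220 + 120 = 340
  break 8: 220 + 110 = 330
  break 9: 210 = 210
Every load is within 380 s, so 9 commercial breaks suffice.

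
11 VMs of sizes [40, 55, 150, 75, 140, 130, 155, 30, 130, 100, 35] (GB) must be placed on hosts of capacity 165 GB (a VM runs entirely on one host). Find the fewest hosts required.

Total = 155 + 150 + 140 + 130 + 130 + 100 + 75 + 55 + 40 + 35 + 30 = 1040 GB.
Lower bound: ⌈1040/165⌉ = 7 hosts.
A packing using 7 hosts:
  host 1: 155 = 155
  host 2: 150 = 150
  host 3: 140 = 140
  host 4: 130 + 35 = 165
  host 5: 130 + 30 = 160
  host 6: 100 + 55 = 155
  host 7: 75 + 40 = 115
This matches the lower bound, so 7 is optimal.

7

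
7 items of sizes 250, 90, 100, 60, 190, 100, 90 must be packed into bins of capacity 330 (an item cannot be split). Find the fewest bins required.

3

Total = 250 + 190 + 100 + 100 + 90 + 90 + 60 = 880.
Lower bound: ⌈880/330⌉ = 3 bins.
A packing using 3 bins:
  bin 1: 250 + 60 = 310
  bin 2: 190 + 100 = 290
  bin 3: 100 + 90 + 90 = 280
This matches the lower bound, so 3 is optimal.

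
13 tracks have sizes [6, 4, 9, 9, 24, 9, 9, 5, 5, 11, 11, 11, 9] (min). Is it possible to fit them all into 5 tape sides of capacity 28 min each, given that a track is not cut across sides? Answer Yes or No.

Yes

A valid assignment using 5 tape sides:
  side 1: 24 + 4 = 28
  side 2: 11 + 11 + 6 = 28
  side 3: 11 + 9 + 5 = 25
  side 4: 9 + 9 + 9 = 27
  side 5: 9 + 5 = 14
Every load is within 28 min, so 5 tape sides suffice.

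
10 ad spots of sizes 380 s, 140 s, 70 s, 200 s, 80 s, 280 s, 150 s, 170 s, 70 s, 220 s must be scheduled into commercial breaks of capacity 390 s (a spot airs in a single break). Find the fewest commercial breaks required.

5

Total = 380 + 280 + 220 + 200 + 170 + 150 + 140 + 80 + 70 + 70 = 1760 s.
Lower bound: ⌈1760/390⌉ = 5 commercial breaks.
A packing using 5 commercial breaks:
  break 1: 380 = 380
  break 2: 280 + 80 = 360
  break 3: 220 + 170 = 390
  break 4: 200 + 150 = 350
  break 5: 140 + 70 + 70 = 280
This matches the lower bound, so 5 is optimal.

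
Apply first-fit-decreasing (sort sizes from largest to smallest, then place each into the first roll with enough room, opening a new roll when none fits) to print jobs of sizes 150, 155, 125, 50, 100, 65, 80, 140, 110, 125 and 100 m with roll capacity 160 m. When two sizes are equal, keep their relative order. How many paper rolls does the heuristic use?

Sorted descending: 155, 150, 140, 125, 125, 110, 100, 100, 80, 65, 50.
  155 → roll 1 (new)  [load 155/160]
  150 → roll 2 (new)  [load 150/160]
  140 → roll 3 (new)  [load 140/160]
  125 → roll 4 (new)  [load 125/160]
  125 → roll 5 (new)  [load 125/160]
  110 → roll 6 (new)  [load 110/160]
  100 → roll 7 (new)  [load 100/160]
  100 → roll 8 (new)  [load 100/160]
  80 → roll 9 (new)  [load 80/160]
  65 → roll 9  [load 145/160]
  50 → roll 6  [load 160/160]
9 paper rolls opened.

9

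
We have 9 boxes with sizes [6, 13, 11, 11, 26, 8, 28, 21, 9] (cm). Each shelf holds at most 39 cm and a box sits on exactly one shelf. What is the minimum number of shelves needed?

4

Total = 28 + 26 + 21 + 13 + 11 + 11 + 9 + 8 + 6 = 133 cm.
Lower bound: ⌈133/39⌉ = 4 shelves.
A packing using 4 shelves:
  shelf 1: 28 + 11 = 39
  shelf 2: 26 + 13 = 39
  shelf 3: 21 + 11 + 6 = 38
  shelf 4: 9 + 8 = 17
This matches the lower bound, so 4 is optimal.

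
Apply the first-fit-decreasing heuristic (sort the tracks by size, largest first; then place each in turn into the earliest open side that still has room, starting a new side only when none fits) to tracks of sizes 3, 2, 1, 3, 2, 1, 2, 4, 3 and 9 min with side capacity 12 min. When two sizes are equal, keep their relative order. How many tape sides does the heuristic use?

Sorted descending: 9, 4, 3, 3, 3, 2, 2, 2, 1, 1.
  9 → side 1 (new)  [load 9/12]
  4 → side 2 (new)  [load 4/12]
  3 → side 1  [load 12/12]
  3 → side 2  [load 7/12]
  3 → side 2  [load 10/12]
  2 → side 2  [load 12/12]
  2 → side 3 (new)  [load 2/12]
  2 → side 3  [load 4/12]
  1 → side 3  [load 5/12]
  1 → side 3  [load 6/12]
3 tape sides opened.

3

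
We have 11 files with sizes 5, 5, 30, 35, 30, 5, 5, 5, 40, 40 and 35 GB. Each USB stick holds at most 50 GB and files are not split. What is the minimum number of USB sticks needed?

Total = 40 + 40 + 35 + 35 + 30 + 30 + 5 + 5 + 5 + 5 + 5 = 235 GB.
Lower bound: ⌈235/50⌉ = 5 USB sticks.
Also, 6 files each exceed 25 GB, and no two of those can share a USB stick, so at least 6 USB sticks are needed.
A packing using 6 USB sticks:
  USB stick 1: 40 + 5 + 5 = 50
  USB stick 2: 40 + 5 + 5 = 50
  USB stick 3: 35 + 5 = 40
  USB stick 4: 35 = 35
  USB stick 5: 30 = 30
  USB stick 6: 30 = 30
This matches the lower bound, so 6 is optimal.

6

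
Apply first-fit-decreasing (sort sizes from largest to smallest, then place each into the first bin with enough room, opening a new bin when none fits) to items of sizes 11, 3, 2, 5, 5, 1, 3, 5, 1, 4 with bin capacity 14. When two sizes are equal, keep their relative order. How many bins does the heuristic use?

3

Sorted descending: 11, 5, 5, 5, 4, 3, 3, 2, 1, 1.
  11 → bin 1 (new)  [load 11/14]
  5 → bin 2 (new)  [load 5/14]
  5 → bin 2  [load 10/14]
  5 → bin 3 (new)  [load 5/14]
  4 → bin 2  [load 14/14]
  3 → bin 1  [load 14/14]
  3 → bin 3  [load 8/14]
  2 → bin 3  [load 10/14]
  1 → bin 3  [load 11/14]
  1 → bin 3  [load 12/14]
3 bins opened.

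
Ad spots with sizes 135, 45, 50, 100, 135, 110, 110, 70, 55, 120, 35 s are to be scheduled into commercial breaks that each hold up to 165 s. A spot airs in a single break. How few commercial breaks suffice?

Total = 135 + 135 + 120 + 110 + 110 + 100 + 70 + 55 + 50 + 45 + 35 = 965 s.
Lower bound: ⌈965/165⌉ = 6 commercial breaks.
A packing using 7 commercial breaks:
  break 1: 135 = 135
  break 2: 135 = 135
  break 3: 120 + 45 = 165
  break 4: 110 + 55 = 165
  break 5: 110 + 50 = 160
  break 6: 100 + 35 = 135
  break 7: 70 = 70
No arrangement into 6 commercial breaks stays within capacity, so 7 is optimal.

7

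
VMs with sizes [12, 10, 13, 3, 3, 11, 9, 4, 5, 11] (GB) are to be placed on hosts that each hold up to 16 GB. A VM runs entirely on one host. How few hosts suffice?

6

Total = 13 + 12 + 11 + 11 + 10 + 9 + 5 + 4 + 3 + 3 = 81 GB.
Lower bound: ⌈81/16⌉ = 6 hosts.
A packing using 6 hosts:
  host 1: 13 + 3 = 16
  host 2: 12 + 4 = 16
  host 3: 11 + 5 = 16
  host 4: 11 + 3 = 14
  host 5: 10 = 10
  host 6: 9 = 9
This matches the lower bound, so 6 is optimal.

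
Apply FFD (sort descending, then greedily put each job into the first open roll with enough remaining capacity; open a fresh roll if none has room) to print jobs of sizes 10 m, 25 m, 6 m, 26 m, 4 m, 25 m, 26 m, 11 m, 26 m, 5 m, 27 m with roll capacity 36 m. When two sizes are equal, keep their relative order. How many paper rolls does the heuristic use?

Sorted descending: 27, 26, 26, 26, 25, 25, 11, 10, 6, 5, 4.
  27 → roll 1 (new)  [load 27/36]
  26 → roll 2 (new)  [load 26/36]
  26 → roll 3 (new)  [load 26/36]
  26 → roll 4 (new)  [load 26/36]
  25 → roll 5 (new)  [load 25/36]
  25 → roll 6 (new)  [load 25/36]
  11 → roll 5  [load 36/36]
  10 → roll 2  [load 36/36]
  6 → roll 1  [load 33/36]
  5 → roll 3  [load 31/36]
  4 → roll 3  [load 35/36]
6 paper rolls opened.

6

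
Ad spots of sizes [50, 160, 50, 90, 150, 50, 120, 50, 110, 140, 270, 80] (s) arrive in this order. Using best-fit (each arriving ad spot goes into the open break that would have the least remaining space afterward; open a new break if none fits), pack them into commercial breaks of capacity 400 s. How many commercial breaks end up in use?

4

  50 → break 1 (new)  [load 50/400]
  160 → break 1  [load 210/400]
  50 → break 1  [load 260/400]
  90 → break 1  [load 350/400]
  150 → break 2 (new)  [load 150/400]
  50 → break 1  [load 400/400]
  120 → break 2  [load 270/400]
  50 → break 2  [load 320/400]
  110 → break 3 (new)  [load 110/400]
  140 → break 3  [load 250/400]
  270 → break 4 (new)  [load 270/400]
  80 → break 2  [load 400/400]
4 commercial breaks opened.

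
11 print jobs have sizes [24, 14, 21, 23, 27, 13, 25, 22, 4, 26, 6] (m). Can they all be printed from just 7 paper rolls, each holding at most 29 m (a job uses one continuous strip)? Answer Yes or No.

No

Total = 205 m; ⌈205/29⌉ = 8.
At least 8 paper rolls are required, but only 7 are allowed.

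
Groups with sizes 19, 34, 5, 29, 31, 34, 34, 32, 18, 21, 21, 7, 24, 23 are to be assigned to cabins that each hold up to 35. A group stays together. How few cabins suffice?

12

Total = 34 + 34 + 34 + 32 + 31 + 29 + 24 + 23 + 21 + 21 + 19 + 18 + 7 + 5 = 332.
Lower bound: ⌈332/35⌉ = 10 cabins.
Also, 12 groups each exceed 35/2, and no two of those can share a cabin, so at least 12 cabins are needed.
A packing using 12 cabins:
  cabin 1: 34 = 34
  cabin 2: 34 = 34
  cabin 3: 34 = 34
  cabin 4: 32 = 32
  cabin 5: 31 = 31
  cabin 6: 29 + 5 = 34
  cabin 7: 24 + 7 = 31
  cabin 8: 23 = 23
  cabin 9: 21 = 21
  cabin 10: 21 = 21
  cabin 11: 19 = 19
  cabin 12: 18 = 18
This matches the lower bound, so 12 is optimal.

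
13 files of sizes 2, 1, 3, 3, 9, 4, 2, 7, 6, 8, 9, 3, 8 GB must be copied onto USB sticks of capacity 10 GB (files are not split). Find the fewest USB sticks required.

7

Total = 9 + 9 + 8 + 8 + 7 + 6 + 4 + 3 + 3 + 3 + 2 + 2 + 1 = 65 GB.
Lower bound: ⌈65/10⌉ = 7 USB sticks.
A packing using 7 USB sticks:
  USB stick 1: 9 + 1 = 10
  USB stick 2: 9 = 9
  USB stick 3: 8 + 2 = 10
  USB stick 4: 8 + 2 = 10
  USB stick 5: 7 + 3 = 10
  USB stick 6: 6 + 4 = 10
  USB stick 7: 3 + 3 = 6
This matches the lower bound, so 7 is optimal.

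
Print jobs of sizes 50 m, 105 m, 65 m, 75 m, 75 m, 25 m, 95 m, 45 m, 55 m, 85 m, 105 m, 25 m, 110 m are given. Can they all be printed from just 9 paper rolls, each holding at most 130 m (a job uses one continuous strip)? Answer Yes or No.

Yes

A valid assignment using 8 paper rolls:
  roll 1: 110 = 110
  roll 2: 105 + 25 = 130
  roll 3: 105 + 25 = 130
  roll 4: 95 = 95
  roll 5: 85 + 45 = 130
  roll 6: 75 + 55 = 130
  roll 7: 75 + 50 = 125
  roll 8: 65 = 65
That uses only 8 ≤ 9, so 9 paper rolls are enough.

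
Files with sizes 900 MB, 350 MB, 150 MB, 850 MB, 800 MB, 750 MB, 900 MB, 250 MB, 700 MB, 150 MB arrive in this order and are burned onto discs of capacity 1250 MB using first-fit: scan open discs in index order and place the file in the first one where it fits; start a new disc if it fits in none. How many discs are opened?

6

  900 → disc 1 (new)  [load 900/1250]
  350 → disc 1  [load 1250/1250]
  150 → disc 2 (new)  [load 150/1250]
  850 → disc 2  [load 1000/1250]
  800 → disc 3 (new)  [load 800/1250]
  750 → disc 4 (new)  [load 750/1250]
  900 → disc 5 (new)  [load 900/1250]
  250 → disc 2  [load 1250/1250]
  700 → disc 6 (new)  [load 700/1250]
  150 → disc 3  [load 950/1250]
6 discs opened.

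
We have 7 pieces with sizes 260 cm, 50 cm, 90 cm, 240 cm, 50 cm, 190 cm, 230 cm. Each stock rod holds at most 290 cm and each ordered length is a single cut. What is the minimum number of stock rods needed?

4

Total = 260 + 240 + 230 + 190 + 90 + 50 + 50 = 1110 cm.
Lower bound: ⌈1110/290⌉ = 4 stock rods.
A packing using 4 stock rods:
  stock rod 1: 260 = 260
  stock rod 2: 240 + 50 = 290
  stock rod 3: 230 + 50 = 280
  stock rod 4: 190 + 90 = 280
This matches the lower bound, so 4 is optimal.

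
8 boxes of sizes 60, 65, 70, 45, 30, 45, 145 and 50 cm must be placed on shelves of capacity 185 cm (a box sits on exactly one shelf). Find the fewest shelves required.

Total = 145 + 70 + 65 + 60 + 50 + 45 + 45 + 30 = 510 cm.
Lower bound: ⌈510/185⌉ = 3 shelves.
A packing using 3 shelves:
  shelf 1: 145 + 30 = 175
  shelf 2: 70 + 65 + 50 = 185
  shelf 3: 60 + 45 + 45 = 150
This matches the lower bound, so 3 is optimal.

3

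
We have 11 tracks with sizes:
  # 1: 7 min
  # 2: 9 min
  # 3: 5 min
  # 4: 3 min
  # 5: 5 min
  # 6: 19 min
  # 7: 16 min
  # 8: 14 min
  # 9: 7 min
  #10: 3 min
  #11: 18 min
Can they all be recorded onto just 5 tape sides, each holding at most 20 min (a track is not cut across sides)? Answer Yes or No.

Total = 106 min; ⌈106/20⌉ = 6.
At least 6 tape sides are required, but only 5 are allowed.

No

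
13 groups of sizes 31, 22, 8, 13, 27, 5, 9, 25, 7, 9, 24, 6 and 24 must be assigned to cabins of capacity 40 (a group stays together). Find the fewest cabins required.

Total = 31 + 27 + 25 + 24 + 24 + 22 + 13 + 9 + 9 + 8 + 7 + 6 + 5 = 210.
Lower bound: ⌈210/40⌉ = 6 cabins.
A packing using 6 cabins:
  cabin 1: 31 + 9 = 40
  cabin 2: 27 + 13 = 40
  cabin 3: 25 + 9 + 6 = 40
  cabin 4: 24 + 8 + 7 = 39
  cabin 5: 24 + 5 = 29
  cabin 6: 22 = 22
This matches the lower bound, so 6 is optimal.

6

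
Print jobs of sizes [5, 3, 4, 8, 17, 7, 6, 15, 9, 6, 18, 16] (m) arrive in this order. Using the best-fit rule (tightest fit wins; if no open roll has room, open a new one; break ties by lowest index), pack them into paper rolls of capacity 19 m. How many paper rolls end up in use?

7

  5 → roll 1 (new)  [load 5/19]
  3 → roll 1  [load 8/19]
  4 → roll 1  [load 12/19]
  8 → roll 2 (new)  [load 8/19]
  17 → roll 3 (new)  [load 17/19]
  7 → roll 1  [load 19/19]
  6 → roll 2  [load 14/19]
  15 → roll 4 (new)  [load 15/19]
  9 → roll 5 (new)  [load 9/19]
  6 → roll 5  [load 15/19]
  18 → roll 6 (new)  [load 18/19]
  16 → roll 7 (new)  [load 16/19]
7 paper rolls opened.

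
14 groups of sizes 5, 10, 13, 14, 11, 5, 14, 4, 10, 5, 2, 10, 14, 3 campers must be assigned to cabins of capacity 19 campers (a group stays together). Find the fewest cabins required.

Total = 14 + 14 + 14 + 13 + 11 + 10 + 10 + 10 + 5 + 5 + 5 + 4 + 3 + 2 = 120 campers.
Lower bound: ⌈120/19⌉ = 7 cabins.
Also, 8 groups each exceed 19/2 campers, and no two of those can share a cabin, so at least 8 cabins are needed.
A packing using 8 cabins:
  cabin 1: 14 + 5 = 19
  cabin 2: 14 + 5 = 19
  cabin 3: 14 + 5 = 19
  cabin 4: 13 + 4 + 2 = 19
  cabin 5: 11 + 3 = 14
  cabin 6: 10 = 10
  cabin 7: 10 = 10
  cabin 8: 10 = 10
This matches the lower bound, so 8 is optimal.

8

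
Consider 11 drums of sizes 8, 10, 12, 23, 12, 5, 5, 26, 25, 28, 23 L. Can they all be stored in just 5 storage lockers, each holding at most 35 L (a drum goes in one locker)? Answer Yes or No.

No

Total = 177 L; ⌈177/35⌉ = 6.
At least 6 storage lockers are required, but only 5 are allowed.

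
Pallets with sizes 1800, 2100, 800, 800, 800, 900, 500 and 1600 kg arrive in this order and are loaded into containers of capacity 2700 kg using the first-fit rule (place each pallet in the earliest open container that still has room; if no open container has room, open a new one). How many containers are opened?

  1800 → container 1 (new)  [load 1800/2700]
  2100 → container 2 (new)  [load 2100/2700]
  800 → container 1  [load 2600/2700]
  800 → container 3 (new)  [load 800/2700]
  800 → container 3  [load 1600/2700]
  900 → container 3  [load 2500/2700]
  500 → container 2  [load 2600/2700]
  1600 → container 4 (new)  [load 1600/2700]
4 containers opened.

4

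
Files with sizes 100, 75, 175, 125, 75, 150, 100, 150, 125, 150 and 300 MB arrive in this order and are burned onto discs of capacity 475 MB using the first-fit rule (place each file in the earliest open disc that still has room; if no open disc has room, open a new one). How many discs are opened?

  100 → disc 1 (new)  [load 100/475]
  75 → disc 1  [load 175/475]
  175 → disc 1  [load 350/475]
  125 → disc 1  [load 475/475]
  75 → disc 2 (new)  [load 75/475]
  150 → disc 2  [load 225/475]
  100 → disc 2  [load 325/475]
  150 → disc 2  [load 475/475]
  125 → disc 3 (new)  [load 125/475]
  150 → disc 3  [load 275/475]
  300 → disc 4 (new)  [load 300/475]
4 discs opened.

4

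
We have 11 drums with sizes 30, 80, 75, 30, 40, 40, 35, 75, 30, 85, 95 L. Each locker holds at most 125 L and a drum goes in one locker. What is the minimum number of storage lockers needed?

6

Total = 95 + 85 + 80 + 75 + 75 + 40 + 40 + 35 + 30 + 30 + 30 = 615 L.
Lower bound: ⌈615/125⌉ = 5 storage lockers.
A packing using 6 storage lockers:
  locker 1: 95 + 30 = 125
  locker 2: 85 + 40 = 125
  locker 3: 80 + 40 = 120
  locker 4: 75 + 35 = 110
  locker 5: 75 + 30 = 105
  locker 6: 30 = 30
No arrangement into 5 storage lockers stays within capacity, so 6 is optimal.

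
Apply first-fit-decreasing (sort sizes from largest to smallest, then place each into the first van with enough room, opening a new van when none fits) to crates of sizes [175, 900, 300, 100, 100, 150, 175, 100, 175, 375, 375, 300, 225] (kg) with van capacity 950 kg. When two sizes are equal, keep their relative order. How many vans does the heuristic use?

Sorted descending: 900, 375, 375, 300, 300, 225, 175, 175, 175, 150, 100, 100, 100.
  900 → van 1 (new)  [load 900/950]
  375 → van 2 (new)  [load 375/950]
  375 → van 2  [load 750/950]
  300 → van 3 (new)  [load 300/950]
  300 → van 3  [load 600/950]
  225 → van 3  [load 825/950]
  175 → van 2  [load 925/950]
  175 → van 4 (new)  [load 175/950]
  175 → van 4  [load 350/950]
  150 → van 4  [load 500/950]
  100 → van 3  [load 925/950]
  100 → van 4  [load 600/950]
  100 → van 4  [load 700/950]
4 vans opened.

4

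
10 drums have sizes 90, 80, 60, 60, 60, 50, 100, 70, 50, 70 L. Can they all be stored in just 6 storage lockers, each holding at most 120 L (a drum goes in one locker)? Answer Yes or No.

No

Total = 690 L; ⌈690/120⌉ = 6.
The bound of 6 does not rule out 6, but exhaustive search shows no assignment into 6 storage lockers of capacity 120 L exists — the minimum is 7.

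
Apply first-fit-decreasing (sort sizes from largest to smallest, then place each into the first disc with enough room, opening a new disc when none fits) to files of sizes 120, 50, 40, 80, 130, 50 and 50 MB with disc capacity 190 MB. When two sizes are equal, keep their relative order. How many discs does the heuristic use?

3

Sorted descending: 130, 120, 80, 50, 50, 50, 40.
  130 → disc 1 (new)  [load 130/190]
  120 → disc 2 (new)  [load 120/190]
  80 → disc 3 (new)  [load 80/190]
  50 → disc 1  [load 180/190]
  50 → disc 2  [load 170/190]
  50 → disc 3  [load 130/190]
  40 → disc 3  [load 170/190]
3 discs opened.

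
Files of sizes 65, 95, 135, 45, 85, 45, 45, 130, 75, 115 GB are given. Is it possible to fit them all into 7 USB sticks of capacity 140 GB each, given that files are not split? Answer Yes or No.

Yes

A valid assignment using 7 USB sticks:
  USB stick 1: 135 = 135
  USB stick 2: 130 = 130
  USB stick 3: 115 = 115
  USB stick 4: 95 + 45 = 140
  USB stick 5: 85 + 45 = 130
  USB stick 6: 75 + 65 = 140
  USB stick 7: 45 = 45
Every load is within 140 GB, so 7 USB sticks suffice.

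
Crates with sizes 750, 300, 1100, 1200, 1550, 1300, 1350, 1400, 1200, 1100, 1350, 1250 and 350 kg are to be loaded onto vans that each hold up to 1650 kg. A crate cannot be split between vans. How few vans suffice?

Total = 1550 + 1400 + 1350 + 1350 + 1300 + 1250 + 1200 + 1200 + 1100 + 1100 + 750 + 350 + 300 = 14200 kg.
Lower bound: ⌈14200/1650⌉ = 9 vans.
Also, 10 crates each exceed 825 kg, and no two of those can share a van, so at least 10 vans are needed.
A packing using 11 vans:
  van 1: 1550 = 1550
  van 2: 1400 = 1400
  van 3: 1350 + 300 = 1650
  van 4: 1350 = 1350
  van 5: 1300 + 350 = 1650
  van 6: 1250 = 1250
  van 7: 1200 = 1200
  van 8: 1200 = 1200
  van 9: 1100 = 1100
  van 10: 1100 = 1100
  van 11: 750 = 750
No arrangement into 10 vans stays within capacity, so 11 is optimal.

11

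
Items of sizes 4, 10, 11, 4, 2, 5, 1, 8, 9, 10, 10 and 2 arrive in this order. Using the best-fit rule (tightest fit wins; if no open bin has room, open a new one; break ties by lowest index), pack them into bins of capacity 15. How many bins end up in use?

6

  4 → bin 1 (new)  [load 4/15]
  10 → bin 1  [load 14/15]
  11 → bin 2 (new)  [load 11/15]
  4 → bin 2  [load 15/15]
  2 → bin 3 (new)  [load 2/15]
  5 → bin 3  [load 7/15]
  1 → bin 1  [load 15/15]
  8 → bin 3  [load 15/15]
  9 → bin 4 (new)  [load 9/15]
  10 → bin 5 (new)  [load 10/15]
  10 → bin 6 (new)  [load 10/15]
  2 → bin 5  [load 12/15]
6 bins opened.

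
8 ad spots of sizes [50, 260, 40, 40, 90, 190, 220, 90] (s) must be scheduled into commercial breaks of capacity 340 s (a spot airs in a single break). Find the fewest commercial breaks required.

Total = 260 + 220 + 190 + 90 + 90 + 50 + 40 + 40 = 980 s.
Lower bound: ⌈980/340⌉ = 3 commercial breaks.
A packing using 3 commercial breaks:
  break 1: 260 + 40 + 40 = 340
  break 2: 220 + 90 = 310
  break 3: 190 + 90 + 50 = 330
This matches the lower bound, so 3 is optimal.

3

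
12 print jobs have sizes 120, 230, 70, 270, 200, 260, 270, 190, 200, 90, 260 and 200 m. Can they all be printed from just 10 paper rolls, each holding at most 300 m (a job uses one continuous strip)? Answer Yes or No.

Yes

A valid assignment using 10 paper rolls:
  roll 1: 270 = 270
  roll 2: 270 = 270
  roll 3: 260 = 260
  roll 4: 260 = 260
  roll 5: 230 + 70 = 300
  roll 6: 200 + 90 = 290
  roll 7: 200 = 200
  roll 8: 200 = 200
  roll 9: 190 = 190
  roll 10: 120 = 120
Every load is within 300 m, so 10 paper rolls suffice.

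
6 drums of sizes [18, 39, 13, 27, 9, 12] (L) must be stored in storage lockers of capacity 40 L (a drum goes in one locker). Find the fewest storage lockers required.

Total = 39 + 27 + 18 + 13 + 12 + 9 = 118 L.
Lower bound: ⌈118/40⌉ = 3 storage lockers.
A packing using 3 storage lockers:
  locker 1: 39 = 39
  locker 2: 27 + 13 = 40
  locker 3: 18 + 12 + 9 = 39
This matches the lower bound, so 3 is optimal.

3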